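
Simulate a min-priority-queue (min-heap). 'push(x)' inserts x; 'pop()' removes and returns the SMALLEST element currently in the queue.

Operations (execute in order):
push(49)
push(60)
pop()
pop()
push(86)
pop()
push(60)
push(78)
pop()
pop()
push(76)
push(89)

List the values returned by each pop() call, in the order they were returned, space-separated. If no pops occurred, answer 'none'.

Answer: 49 60 86 60 78

Derivation:
push(49): heap contents = [49]
push(60): heap contents = [49, 60]
pop() → 49: heap contents = [60]
pop() → 60: heap contents = []
push(86): heap contents = [86]
pop() → 86: heap contents = []
push(60): heap contents = [60]
push(78): heap contents = [60, 78]
pop() → 60: heap contents = [78]
pop() → 78: heap contents = []
push(76): heap contents = [76]
push(89): heap contents = [76, 89]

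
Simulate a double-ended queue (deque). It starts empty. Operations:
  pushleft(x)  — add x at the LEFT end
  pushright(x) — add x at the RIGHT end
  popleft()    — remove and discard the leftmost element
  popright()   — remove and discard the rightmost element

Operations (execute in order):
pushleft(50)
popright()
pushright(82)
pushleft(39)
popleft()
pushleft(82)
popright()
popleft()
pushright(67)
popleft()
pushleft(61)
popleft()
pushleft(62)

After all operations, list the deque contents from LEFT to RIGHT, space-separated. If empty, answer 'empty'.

pushleft(50): [50]
popright(): []
pushright(82): [82]
pushleft(39): [39, 82]
popleft(): [82]
pushleft(82): [82, 82]
popright(): [82]
popleft(): []
pushright(67): [67]
popleft(): []
pushleft(61): [61]
popleft(): []
pushleft(62): [62]

Answer: 62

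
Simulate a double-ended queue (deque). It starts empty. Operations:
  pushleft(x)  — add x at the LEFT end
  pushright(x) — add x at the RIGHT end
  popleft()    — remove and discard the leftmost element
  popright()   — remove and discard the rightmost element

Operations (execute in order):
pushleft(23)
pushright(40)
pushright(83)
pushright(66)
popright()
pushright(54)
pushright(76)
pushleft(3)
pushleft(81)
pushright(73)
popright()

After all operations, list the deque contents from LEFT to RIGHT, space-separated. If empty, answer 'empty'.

Answer: 81 3 23 40 83 54 76

Derivation:
pushleft(23): [23]
pushright(40): [23, 40]
pushright(83): [23, 40, 83]
pushright(66): [23, 40, 83, 66]
popright(): [23, 40, 83]
pushright(54): [23, 40, 83, 54]
pushright(76): [23, 40, 83, 54, 76]
pushleft(3): [3, 23, 40, 83, 54, 76]
pushleft(81): [81, 3, 23, 40, 83, 54, 76]
pushright(73): [81, 3, 23, 40, 83, 54, 76, 73]
popright(): [81, 3, 23, 40, 83, 54, 76]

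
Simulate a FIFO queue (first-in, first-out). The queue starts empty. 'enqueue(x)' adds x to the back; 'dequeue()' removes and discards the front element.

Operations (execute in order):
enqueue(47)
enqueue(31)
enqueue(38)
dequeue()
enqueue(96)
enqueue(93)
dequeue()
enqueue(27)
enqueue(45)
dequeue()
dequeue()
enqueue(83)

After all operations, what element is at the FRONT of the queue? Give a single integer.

Answer: 93

Derivation:
enqueue(47): queue = [47]
enqueue(31): queue = [47, 31]
enqueue(38): queue = [47, 31, 38]
dequeue(): queue = [31, 38]
enqueue(96): queue = [31, 38, 96]
enqueue(93): queue = [31, 38, 96, 93]
dequeue(): queue = [38, 96, 93]
enqueue(27): queue = [38, 96, 93, 27]
enqueue(45): queue = [38, 96, 93, 27, 45]
dequeue(): queue = [96, 93, 27, 45]
dequeue(): queue = [93, 27, 45]
enqueue(83): queue = [93, 27, 45, 83]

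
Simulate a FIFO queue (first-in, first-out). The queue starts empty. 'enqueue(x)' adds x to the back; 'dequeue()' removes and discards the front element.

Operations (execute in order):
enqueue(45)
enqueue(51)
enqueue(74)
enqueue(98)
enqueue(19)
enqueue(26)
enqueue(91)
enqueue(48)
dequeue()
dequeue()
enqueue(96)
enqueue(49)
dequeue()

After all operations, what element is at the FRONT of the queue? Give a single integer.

Answer: 98

Derivation:
enqueue(45): queue = [45]
enqueue(51): queue = [45, 51]
enqueue(74): queue = [45, 51, 74]
enqueue(98): queue = [45, 51, 74, 98]
enqueue(19): queue = [45, 51, 74, 98, 19]
enqueue(26): queue = [45, 51, 74, 98, 19, 26]
enqueue(91): queue = [45, 51, 74, 98, 19, 26, 91]
enqueue(48): queue = [45, 51, 74, 98, 19, 26, 91, 48]
dequeue(): queue = [51, 74, 98, 19, 26, 91, 48]
dequeue(): queue = [74, 98, 19, 26, 91, 48]
enqueue(96): queue = [74, 98, 19, 26, 91, 48, 96]
enqueue(49): queue = [74, 98, 19, 26, 91, 48, 96, 49]
dequeue(): queue = [98, 19, 26, 91, 48, 96, 49]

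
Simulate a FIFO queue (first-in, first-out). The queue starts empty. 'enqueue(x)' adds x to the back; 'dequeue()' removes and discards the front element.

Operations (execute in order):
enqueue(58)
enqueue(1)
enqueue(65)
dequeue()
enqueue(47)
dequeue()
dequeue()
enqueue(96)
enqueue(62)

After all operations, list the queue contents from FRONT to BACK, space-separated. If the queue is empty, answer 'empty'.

Answer: 47 96 62

Derivation:
enqueue(58): [58]
enqueue(1): [58, 1]
enqueue(65): [58, 1, 65]
dequeue(): [1, 65]
enqueue(47): [1, 65, 47]
dequeue(): [65, 47]
dequeue(): [47]
enqueue(96): [47, 96]
enqueue(62): [47, 96, 62]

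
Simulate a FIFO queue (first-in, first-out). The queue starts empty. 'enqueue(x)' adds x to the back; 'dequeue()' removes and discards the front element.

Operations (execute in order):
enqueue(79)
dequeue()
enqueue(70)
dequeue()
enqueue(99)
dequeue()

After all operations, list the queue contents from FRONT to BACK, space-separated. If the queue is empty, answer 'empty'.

enqueue(79): [79]
dequeue(): []
enqueue(70): [70]
dequeue(): []
enqueue(99): [99]
dequeue(): []

Answer: empty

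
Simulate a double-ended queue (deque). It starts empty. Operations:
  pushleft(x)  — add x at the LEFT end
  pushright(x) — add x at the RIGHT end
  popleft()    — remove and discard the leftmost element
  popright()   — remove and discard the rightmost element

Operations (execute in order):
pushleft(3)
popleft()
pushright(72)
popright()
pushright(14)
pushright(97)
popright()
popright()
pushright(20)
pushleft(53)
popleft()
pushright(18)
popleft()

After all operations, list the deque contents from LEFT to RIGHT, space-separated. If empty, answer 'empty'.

Answer: 18

Derivation:
pushleft(3): [3]
popleft(): []
pushright(72): [72]
popright(): []
pushright(14): [14]
pushright(97): [14, 97]
popright(): [14]
popright(): []
pushright(20): [20]
pushleft(53): [53, 20]
popleft(): [20]
pushright(18): [20, 18]
popleft(): [18]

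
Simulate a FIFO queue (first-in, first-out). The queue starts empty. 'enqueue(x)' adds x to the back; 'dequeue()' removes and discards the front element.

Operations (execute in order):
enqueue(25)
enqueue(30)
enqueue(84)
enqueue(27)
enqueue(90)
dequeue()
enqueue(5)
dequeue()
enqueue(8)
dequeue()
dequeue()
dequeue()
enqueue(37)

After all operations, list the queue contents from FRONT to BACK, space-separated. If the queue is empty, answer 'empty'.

Answer: 5 8 37

Derivation:
enqueue(25): [25]
enqueue(30): [25, 30]
enqueue(84): [25, 30, 84]
enqueue(27): [25, 30, 84, 27]
enqueue(90): [25, 30, 84, 27, 90]
dequeue(): [30, 84, 27, 90]
enqueue(5): [30, 84, 27, 90, 5]
dequeue(): [84, 27, 90, 5]
enqueue(8): [84, 27, 90, 5, 8]
dequeue(): [27, 90, 5, 8]
dequeue(): [90, 5, 8]
dequeue(): [5, 8]
enqueue(37): [5, 8, 37]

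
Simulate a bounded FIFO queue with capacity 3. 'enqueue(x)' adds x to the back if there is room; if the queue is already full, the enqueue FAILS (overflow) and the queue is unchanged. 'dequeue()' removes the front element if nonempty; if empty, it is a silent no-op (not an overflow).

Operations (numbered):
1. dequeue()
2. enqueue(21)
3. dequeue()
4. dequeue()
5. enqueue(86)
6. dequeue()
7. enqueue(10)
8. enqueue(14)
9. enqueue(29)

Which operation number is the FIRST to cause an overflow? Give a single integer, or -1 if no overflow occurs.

1. dequeue(): empty, no-op, size=0
2. enqueue(21): size=1
3. dequeue(): size=0
4. dequeue(): empty, no-op, size=0
5. enqueue(86): size=1
6. dequeue(): size=0
7. enqueue(10): size=1
8. enqueue(14): size=2
9. enqueue(29): size=3

Answer: -1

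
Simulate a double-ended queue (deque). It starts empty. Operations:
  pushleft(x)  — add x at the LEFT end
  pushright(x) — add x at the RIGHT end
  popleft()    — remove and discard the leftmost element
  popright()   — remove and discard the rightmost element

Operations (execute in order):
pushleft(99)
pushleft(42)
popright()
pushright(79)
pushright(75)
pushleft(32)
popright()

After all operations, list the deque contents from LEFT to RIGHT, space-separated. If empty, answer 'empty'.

Answer: 32 42 79

Derivation:
pushleft(99): [99]
pushleft(42): [42, 99]
popright(): [42]
pushright(79): [42, 79]
pushright(75): [42, 79, 75]
pushleft(32): [32, 42, 79, 75]
popright(): [32, 42, 79]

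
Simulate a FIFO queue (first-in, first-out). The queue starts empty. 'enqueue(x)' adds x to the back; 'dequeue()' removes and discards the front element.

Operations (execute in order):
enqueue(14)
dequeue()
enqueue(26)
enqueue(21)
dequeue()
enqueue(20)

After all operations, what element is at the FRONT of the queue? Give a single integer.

Answer: 21

Derivation:
enqueue(14): queue = [14]
dequeue(): queue = []
enqueue(26): queue = [26]
enqueue(21): queue = [26, 21]
dequeue(): queue = [21]
enqueue(20): queue = [21, 20]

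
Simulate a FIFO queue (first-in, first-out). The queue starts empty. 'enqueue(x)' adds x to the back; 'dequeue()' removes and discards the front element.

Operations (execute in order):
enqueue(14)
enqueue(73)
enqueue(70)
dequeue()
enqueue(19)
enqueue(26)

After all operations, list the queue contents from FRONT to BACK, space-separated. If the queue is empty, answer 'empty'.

enqueue(14): [14]
enqueue(73): [14, 73]
enqueue(70): [14, 73, 70]
dequeue(): [73, 70]
enqueue(19): [73, 70, 19]
enqueue(26): [73, 70, 19, 26]

Answer: 73 70 19 26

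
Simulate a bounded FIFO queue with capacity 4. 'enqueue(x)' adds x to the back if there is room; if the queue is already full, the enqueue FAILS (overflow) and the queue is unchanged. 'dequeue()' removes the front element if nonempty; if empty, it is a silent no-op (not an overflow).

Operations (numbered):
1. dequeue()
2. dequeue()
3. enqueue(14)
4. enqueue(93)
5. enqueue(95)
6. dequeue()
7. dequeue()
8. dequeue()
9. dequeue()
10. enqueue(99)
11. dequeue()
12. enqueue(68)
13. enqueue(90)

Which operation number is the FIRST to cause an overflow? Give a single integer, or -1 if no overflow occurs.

1. dequeue(): empty, no-op, size=0
2. dequeue(): empty, no-op, size=0
3. enqueue(14): size=1
4. enqueue(93): size=2
5. enqueue(95): size=3
6. dequeue(): size=2
7. dequeue(): size=1
8. dequeue(): size=0
9. dequeue(): empty, no-op, size=0
10. enqueue(99): size=1
11. dequeue(): size=0
12. enqueue(68): size=1
13. enqueue(90): size=2

Answer: -1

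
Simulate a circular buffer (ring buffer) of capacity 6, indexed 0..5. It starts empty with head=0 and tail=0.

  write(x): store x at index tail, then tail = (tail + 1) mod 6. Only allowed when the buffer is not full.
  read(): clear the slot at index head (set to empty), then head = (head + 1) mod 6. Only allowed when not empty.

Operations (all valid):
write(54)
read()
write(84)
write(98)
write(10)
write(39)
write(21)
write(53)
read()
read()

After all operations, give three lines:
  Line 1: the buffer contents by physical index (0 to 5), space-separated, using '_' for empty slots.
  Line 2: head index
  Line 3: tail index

write(54): buf=[54 _ _ _ _ _], head=0, tail=1, size=1
read(): buf=[_ _ _ _ _ _], head=1, tail=1, size=0
write(84): buf=[_ 84 _ _ _ _], head=1, tail=2, size=1
write(98): buf=[_ 84 98 _ _ _], head=1, tail=3, size=2
write(10): buf=[_ 84 98 10 _ _], head=1, tail=4, size=3
write(39): buf=[_ 84 98 10 39 _], head=1, tail=5, size=4
write(21): buf=[_ 84 98 10 39 21], head=1, tail=0, size=5
write(53): buf=[53 84 98 10 39 21], head=1, tail=1, size=6
read(): buf=[53 _ 98 10 39 21], head=2, tail=1, size=5
read(): buf=[53 _ _ 10 39 21], head=3, tail=1, size=4

Answer: 53 _ _ 10 39 21
3
1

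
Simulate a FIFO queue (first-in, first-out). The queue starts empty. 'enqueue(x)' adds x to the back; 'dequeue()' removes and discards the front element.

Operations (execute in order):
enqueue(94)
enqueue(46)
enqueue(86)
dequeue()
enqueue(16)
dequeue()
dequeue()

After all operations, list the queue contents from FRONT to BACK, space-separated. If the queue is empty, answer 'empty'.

Answer: 16

Derivation:
enqueue(94): [94]
enqueue(46): [94, 46]
enqueue(86): [94, 46, 86]
dequeue(): [46, 86]
enqueue(16): [46, 86, 16]
dequeue(): [86, 16]
dequeue(): [16]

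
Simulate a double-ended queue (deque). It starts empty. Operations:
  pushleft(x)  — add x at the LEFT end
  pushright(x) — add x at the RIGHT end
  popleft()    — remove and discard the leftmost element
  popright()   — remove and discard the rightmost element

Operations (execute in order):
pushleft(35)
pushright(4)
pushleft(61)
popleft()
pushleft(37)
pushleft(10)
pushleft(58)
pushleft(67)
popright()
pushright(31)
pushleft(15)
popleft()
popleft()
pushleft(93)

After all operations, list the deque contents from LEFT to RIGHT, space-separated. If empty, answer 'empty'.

Answer: 93 58 10 37 35 31

Derivation:
pushleft(35): [35]
pushright(4): [35, 4]
pushleft(61): [61, 35, 4]
popleft(): [35, 4]
pushleft(37): [37, 35, 4]
pushleft(10): [10, 37, 35, 4]
pushleft(58): [58, 10, 37, 35, 4]
pushleft(67): [67, 58, 10, 37, 35, 4]
popright(): [67, 58, 10, 37, 35]
pushright(31): [67, 58, 10, 37, 35, 31]
pushleft(15): [15, 67, 58, 10, 37, 35, 31]
popleft(): [67, 58, 10, 37, 35, 31]
popleft(): [58, 10, 37, 35, 31]
pushleft(93): [93, 58, 10, 37, 35, 31]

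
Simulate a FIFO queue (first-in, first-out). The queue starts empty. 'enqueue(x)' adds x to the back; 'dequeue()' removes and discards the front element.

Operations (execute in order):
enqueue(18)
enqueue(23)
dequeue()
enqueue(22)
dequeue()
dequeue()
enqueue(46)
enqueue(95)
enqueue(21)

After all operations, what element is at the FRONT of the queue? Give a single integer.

Answer: 46

Derivation:
enqueue(18): queue = [18]
enqueue(23): queue = [18, 23]
dequeue(): queue = [23]
enqueue(22): queue = [23, 22]
dequeue(): queue = [22]
dequeue(): queue = []
enqueue(46): queue = [46]
enqueue(95): queue = [46, 95]
enqueue(21): queue = [46, 95, 21]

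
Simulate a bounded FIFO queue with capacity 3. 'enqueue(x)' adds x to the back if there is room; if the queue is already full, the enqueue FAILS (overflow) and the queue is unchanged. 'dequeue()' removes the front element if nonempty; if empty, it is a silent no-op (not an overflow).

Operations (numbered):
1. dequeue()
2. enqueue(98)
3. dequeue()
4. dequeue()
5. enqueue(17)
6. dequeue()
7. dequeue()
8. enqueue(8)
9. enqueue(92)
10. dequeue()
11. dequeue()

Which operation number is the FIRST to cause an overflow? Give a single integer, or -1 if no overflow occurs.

1. dequeue(): empty, no-op, size=0
2. enqueue(98): size=1
3. dequeue(): size=0
4. dequeue(): empty, no-op, size=0
5. enqueue(17): size=1
6. dequeue(): size=0
7. dequeue(): empty, no-op, size=0
8. enqueue(8): size=1
9. enqueue(92): size=2
10. dequeue(): size=1
11. dequeue(): size=0

Answer: -1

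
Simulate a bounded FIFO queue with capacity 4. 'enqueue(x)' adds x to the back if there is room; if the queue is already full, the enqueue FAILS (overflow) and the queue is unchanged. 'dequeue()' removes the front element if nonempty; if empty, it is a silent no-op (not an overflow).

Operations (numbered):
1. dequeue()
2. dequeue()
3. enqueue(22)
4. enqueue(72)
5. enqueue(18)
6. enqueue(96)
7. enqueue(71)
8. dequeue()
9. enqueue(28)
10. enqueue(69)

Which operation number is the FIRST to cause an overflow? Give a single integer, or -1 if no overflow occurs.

1. dequeue(): empty, no-op, size=0
2. dequeue(): empty, no-op, size=0
3. enqueue(22): size=1
4. enqueue(72): size=2
5. enqueue(18): size=3
6. enqueue(96): size=4
7. enqueue(71): size=4=cap → OVERFLOW (fail)
8. dequeue(): size=3
9. enqueue(28): size=4
10. enqueue(69): size=4=cap → OVERFLOW (fail)

Answer: 7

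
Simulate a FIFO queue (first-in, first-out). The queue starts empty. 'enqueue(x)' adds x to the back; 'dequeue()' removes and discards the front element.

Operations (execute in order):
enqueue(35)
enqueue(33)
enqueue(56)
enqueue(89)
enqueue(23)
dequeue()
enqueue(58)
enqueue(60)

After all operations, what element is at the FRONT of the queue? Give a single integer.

Answer: 33

Derivation:
enqueue(35): queue = [35]
enqueue(33): queue = [35, 33]
enqueue(56): queue = [35, 33, 56]
enqueue(89): queue = [35, 33, 56, 89]
enqueue(23): queue = [35, 33, 56, 89, 23]
dequeue(): queue = [33, 56, 89, 23]
enqueue(58): queue = [33, 56, 89, 23, 58]
enqueue(60): queue = [33, 56, 89, 23, 58, 60]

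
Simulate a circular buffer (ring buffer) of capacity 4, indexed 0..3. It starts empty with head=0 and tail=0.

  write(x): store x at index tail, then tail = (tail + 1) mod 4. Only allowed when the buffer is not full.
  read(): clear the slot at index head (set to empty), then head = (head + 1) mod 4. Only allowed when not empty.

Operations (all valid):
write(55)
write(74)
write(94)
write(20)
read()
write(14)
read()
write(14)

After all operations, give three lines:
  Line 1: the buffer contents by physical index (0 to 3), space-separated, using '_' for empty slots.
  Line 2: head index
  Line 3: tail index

Answer: 14 14 94 20
2
2

Derivation:
write(55): buf=[55 _ _ _], head=0, tail=1, size=1
write(74): buf=[55 74 _ _], head=0, tail=2, size=2
write(94): buf=[55 74 94 _], head=0, tail=3, size=3
write(20): buf=[55 74 94 20], head=0, tail=0, size=4
read(): buf=[_ 74 94 20], head=1, tail=0, size=3
write(14): buf=[14 74 94 20], head=1, tail=1, size=4
read(): buf=[14 _ 94 20], head=2, tail=1, size=3
write(14): buf=[14 14 94 20], head=2, tail=2, size=4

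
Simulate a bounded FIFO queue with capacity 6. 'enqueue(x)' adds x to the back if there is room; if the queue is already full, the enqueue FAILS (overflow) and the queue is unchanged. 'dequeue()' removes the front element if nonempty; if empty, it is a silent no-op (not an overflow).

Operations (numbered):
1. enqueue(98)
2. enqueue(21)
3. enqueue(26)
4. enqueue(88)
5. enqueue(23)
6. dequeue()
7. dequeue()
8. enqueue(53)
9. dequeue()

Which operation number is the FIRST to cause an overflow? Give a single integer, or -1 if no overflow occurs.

Answer: -1

Derivation:
1. enqueue(98): size=1
2. enqueue(21): size=2
3. enqueue(26): size=3
4. enqueue(88): size=4
5. enqueue(23): size=5
6. dequeue(): size=4
7. dequeue(): size=3
8. enqueue(53): size=4
9. dequeue(): size=3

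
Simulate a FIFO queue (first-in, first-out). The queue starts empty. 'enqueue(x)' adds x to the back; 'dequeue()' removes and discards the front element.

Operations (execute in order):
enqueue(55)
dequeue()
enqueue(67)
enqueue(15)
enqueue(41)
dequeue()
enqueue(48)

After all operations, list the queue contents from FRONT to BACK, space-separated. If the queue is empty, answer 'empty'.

enqueue(55): [55]
dequeue(): []
enqueue(67): [67]
enqueue(15): [67, 15]
enqueue(41): [67, 15, 41]
dequeue(): [15, 41]
enqueue(48): [15, 41, 48]

Answer: 15 41 48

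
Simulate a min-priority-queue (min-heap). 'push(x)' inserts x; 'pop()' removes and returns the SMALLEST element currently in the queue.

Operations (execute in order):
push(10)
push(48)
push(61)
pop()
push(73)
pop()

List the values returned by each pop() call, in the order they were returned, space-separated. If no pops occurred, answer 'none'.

Answer: 10 48

Derivation:
push(10): heap contents = [10]
push(48): heap contents = [10, 48]
push(61): heap contents = [10, 48, 61]
pop() → 10: heap contents = [48, 61]
push(73): heap contents = [48, 61, 73]
pop() → 48: heap contents = [61, 73]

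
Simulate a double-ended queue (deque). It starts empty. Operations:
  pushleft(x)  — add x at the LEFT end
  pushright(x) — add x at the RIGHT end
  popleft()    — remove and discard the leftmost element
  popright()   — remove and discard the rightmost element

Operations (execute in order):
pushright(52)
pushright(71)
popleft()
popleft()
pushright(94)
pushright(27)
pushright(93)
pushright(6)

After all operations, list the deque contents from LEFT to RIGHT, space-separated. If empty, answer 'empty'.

Answer: 94 27 93 6

Derivation:
pushright(52): [52]
pushright(71): [52, 71]
popleft(): [71]
popleft(): []
pushright(94): [94]
pushright(27): [94, 27]
pushright(93): [94, 27, 93]
pushright(6): [94, 27, 93, 6]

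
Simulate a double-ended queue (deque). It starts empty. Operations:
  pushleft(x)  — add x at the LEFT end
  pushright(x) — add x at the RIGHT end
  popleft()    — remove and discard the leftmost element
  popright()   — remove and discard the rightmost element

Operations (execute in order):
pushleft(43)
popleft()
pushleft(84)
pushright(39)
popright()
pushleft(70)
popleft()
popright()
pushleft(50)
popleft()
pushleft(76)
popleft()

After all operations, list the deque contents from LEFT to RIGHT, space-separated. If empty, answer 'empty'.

Answer: empty

Derivation:
pushleft(43): [43]
popleft(): []
pushleft(84): [84]
pushright(39): [84, 39]
popright(): [84]
pushleft(70): [70, 84]
popleft(): [84]
popright(): []
pushleft(50): [50]
popleft(): []
pushleft(76): [76]
popleft(): []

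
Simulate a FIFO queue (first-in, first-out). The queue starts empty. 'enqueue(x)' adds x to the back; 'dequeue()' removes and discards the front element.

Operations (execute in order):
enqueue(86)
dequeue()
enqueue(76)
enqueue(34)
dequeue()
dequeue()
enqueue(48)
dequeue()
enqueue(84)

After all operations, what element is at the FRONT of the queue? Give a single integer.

Answer: 84

Derivation:
enqueue(86): queue = [86]
dequeue(): queue = []
enqueue(76): queue = [76]
enqueue(34): queue = [76, 34]
dequeue(): queue = [34]
dequeue(): queue = []
enqueue(48): queue = [48]
dequeue(): queue = []
enqueue(84): queue = [84]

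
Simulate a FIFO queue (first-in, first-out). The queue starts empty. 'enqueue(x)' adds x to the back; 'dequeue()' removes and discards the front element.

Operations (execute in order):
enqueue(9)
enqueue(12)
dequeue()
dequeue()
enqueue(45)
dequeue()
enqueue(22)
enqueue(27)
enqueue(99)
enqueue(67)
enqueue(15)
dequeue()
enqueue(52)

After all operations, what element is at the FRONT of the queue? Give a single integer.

Answer: 27

Derivation:
enqueue(9): queue = [9]
enqueue(12): queue = [9, 12]
dequeue(): queue = [12]
dequeue(): queue = []
enqueue(45): queue = [45]
dequeue(): queue = []
enqueue(22): queue = [22]
enqueue(27): queue = [22, 27]
enqueue(99): queue = [22, 27, 99]
enqueue(67): queue = [22, 27, 99, 67]
enqueue(15): queue = [22, 27, 99, 67, 15]
dequeue(): queue = [27, 99, 67, 15]
enqueue(52): queue = [27, 99, 67, 15, 52]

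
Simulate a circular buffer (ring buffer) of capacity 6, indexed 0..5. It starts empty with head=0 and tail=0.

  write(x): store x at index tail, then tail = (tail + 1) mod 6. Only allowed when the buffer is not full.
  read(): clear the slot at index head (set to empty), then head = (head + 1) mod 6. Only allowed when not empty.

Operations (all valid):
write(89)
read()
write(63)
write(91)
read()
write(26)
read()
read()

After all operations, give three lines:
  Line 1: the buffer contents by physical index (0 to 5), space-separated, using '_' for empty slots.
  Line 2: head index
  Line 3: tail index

Answer: _ _ _ _ _ _
4
4

Derivation:
write(89): buf=[89 _ _ _ _ _], head=0, tail=1, size=1
read(): buf=[_ _ _ _ _ _], head=1, tail=1, size=0
write(63): buf=[_ 63 _ _ _ _], head=1, tail=2, size=1
write(91): buf=[_ 63 91 _ _ _], head=1, tail=3, size=2
read(): buf=[_ _ 91 _ _ _], head=2, tail=3, size=1
write(26): buf=[_ _ 91 26 _ _], head=2, tail=4, size=2
read(): buf=[_ _ _ 26 _ _], head=3, tail=4, size=1
read(): buf=[_ _ _ _ _ _], head=4, tail=4, size=0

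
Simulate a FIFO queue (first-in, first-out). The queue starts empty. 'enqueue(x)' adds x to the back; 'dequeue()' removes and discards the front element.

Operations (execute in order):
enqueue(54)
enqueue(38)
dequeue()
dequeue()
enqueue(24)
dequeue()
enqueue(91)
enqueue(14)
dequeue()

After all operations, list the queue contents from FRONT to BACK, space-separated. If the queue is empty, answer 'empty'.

Answer: 14

Derivation:
enqueue(54): [54]
enqueue(38): [54, 38]
dequeue(): [38]
dequeue(): []
enqueue(24): [24]
dequeue(): []
enqueue(91): [91]
enqueue(14): [91, 14]
dequeue(): [14]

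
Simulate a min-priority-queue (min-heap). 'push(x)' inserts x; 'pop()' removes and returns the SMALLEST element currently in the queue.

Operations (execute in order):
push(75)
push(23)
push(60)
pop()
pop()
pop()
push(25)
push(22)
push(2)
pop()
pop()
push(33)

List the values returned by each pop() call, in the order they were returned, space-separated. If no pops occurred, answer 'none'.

push(75): heap contents = [75]
push(23): heap contents = [23, 75]
push(60): heap contents = [23, 60, 75]
pop() → 23: heap contents = [60, 75]
pop() → 60: heap contents = [75]
pop() → 75: heap contents = []
push(25): heap contents = [25]
push(22): heap contents = [22, 25]
push(2): heap contents = [2, 22, 25]
pop() → 2: heap contents = [22, 25]
pop() → 22: heap contents = [25]
push(33): heap contents = [25, 33]

Answer: 23 60 75 2 22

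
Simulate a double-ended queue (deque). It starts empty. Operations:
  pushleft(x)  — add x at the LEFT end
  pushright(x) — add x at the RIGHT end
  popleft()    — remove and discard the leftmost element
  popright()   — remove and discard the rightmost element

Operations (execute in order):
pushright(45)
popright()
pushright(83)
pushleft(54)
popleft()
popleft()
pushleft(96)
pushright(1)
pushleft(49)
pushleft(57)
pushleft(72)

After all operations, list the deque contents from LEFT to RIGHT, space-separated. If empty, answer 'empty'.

pushright(45): [45]
popright(): []
pushright(83): [83]
pushleft(54): [54, 83]
popleft(): [83]
popleft(): []
pushleft(96): [96]
pushright(1): [96, 1]
pushleft(49): [49, 96, 1]
pushleft(57): [57, 49, 96, 1]
pushleft(72): [72, 57, 49, 96, 1]

Answer: 72 57 49 96 1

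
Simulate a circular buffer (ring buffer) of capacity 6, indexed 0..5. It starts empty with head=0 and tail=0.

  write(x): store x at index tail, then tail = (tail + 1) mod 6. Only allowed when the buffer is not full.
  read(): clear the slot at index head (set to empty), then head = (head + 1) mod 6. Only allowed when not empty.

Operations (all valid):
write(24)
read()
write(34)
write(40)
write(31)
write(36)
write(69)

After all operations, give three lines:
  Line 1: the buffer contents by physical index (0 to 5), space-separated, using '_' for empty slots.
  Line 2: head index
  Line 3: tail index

Answer: _ 34 40 31 36 69
1
0

Derivation:
write(24): buf=[24 _ _ _ _ _], head=0, tail=1, size=1
read(): buf=[_ _ _ _ _ _], head=1, tail=1, size=0
write(34): buf=[_ 34 _ _ _ _], head=1, tail=2, size=1
write(40): buf=[_ 34 40 _ _ _], head=1, tail=3, size=2
write(31): buf=[_ 34 40 31 _ _], head=1, tail=4, size=3
write(36): buf=[_ 34 40 31 36 _], head=1, tail=5, size=4
write(69): buf=[_ 34 40 31 36 69], head=1, tail=0, size=5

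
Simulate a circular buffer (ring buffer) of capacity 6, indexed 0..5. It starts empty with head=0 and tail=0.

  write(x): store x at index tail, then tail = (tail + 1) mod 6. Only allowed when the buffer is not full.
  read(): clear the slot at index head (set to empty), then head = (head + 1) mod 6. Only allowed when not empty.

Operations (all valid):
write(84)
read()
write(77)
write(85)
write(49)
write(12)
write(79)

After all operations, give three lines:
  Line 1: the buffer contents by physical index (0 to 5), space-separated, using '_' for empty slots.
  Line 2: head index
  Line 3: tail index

write(84): buf=[84 _ _ _ _ _], head=0, tail=1, size=1
read(): buf=[_ _ _ _ _ _], head=1, tail=1, size=0
write(77): buf=[_ 77 _ _ _ _], head=1, tail=2, size=1
write(85): buf=[_ 77 85 _ _ _], head=1, tail=3, size=2
write(49): buf=[_ 77 85 49 _ _], head=1, tail=4, size=3
write(12): buf=[_ 77 85 49 12 _], head=1, tail=5, size=4
write(79): buf=[_ 77 85 49 12 79], head=1, tail=0, size=5

Answer: _ 77 85 49 12 79
1
0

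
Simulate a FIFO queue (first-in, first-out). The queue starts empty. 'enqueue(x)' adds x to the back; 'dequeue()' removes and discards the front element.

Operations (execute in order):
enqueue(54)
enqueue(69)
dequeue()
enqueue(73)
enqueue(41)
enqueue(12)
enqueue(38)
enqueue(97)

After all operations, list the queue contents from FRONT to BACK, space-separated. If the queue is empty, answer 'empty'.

Answer: 69 73 41 12 38 97

Derivation:
enqueue(54): [54]
enqueue(69): [54, 69]
dequeue(): [69]
enqueue(73): [69, 73]
enqueue(41): [69, 73, 41]
enqueue(12): [69, 73, 41, 12]
enqueue(38): [69, 73, 41, 12, 38]
enqueue(97): [69, 73, 41, 12, 38, 97]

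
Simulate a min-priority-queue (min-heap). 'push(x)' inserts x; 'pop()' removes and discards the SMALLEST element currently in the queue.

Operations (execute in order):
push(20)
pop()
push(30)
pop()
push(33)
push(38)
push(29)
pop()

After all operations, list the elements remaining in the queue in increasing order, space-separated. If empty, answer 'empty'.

push(20): heap contents = [20]
pop() → 20: heap contents = []
push(30): heap contents = [30]
pop() → 30: heap contents = []
push(33): heap contents = [33]
push(38): heap contents = [33, 38]
push(29): heap contents = [29, 33, 38]
pop() → 29: heap contents = [33, 38]

Answer: 33 38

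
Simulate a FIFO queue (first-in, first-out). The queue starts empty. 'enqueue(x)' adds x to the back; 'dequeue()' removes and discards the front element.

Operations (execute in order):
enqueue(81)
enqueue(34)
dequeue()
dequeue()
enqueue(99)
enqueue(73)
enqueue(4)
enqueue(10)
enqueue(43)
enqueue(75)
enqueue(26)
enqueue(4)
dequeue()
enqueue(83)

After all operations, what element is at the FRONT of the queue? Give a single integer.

enqueue(81): queue = [81]
enqueue(34): queue = [81, 34]
dequeue(): queue = [34]
dequeue(): queue = []
enqueue(99): queue = [99]
enqueue(73): queue = [99, 73]
enqueue(4): queue = [99, 73, 4]
enqueue(10): queue = [99, 73, 4, 10]
enqueue(43): queue = [99, 73, 4, 10, 43]
enqueue(75): queue = [99, 73, 4, 10, 43, 75]
enqueue(26): queue = [99, 73, 4, 10, 43, 75, 26]
enqueue(4): queue = [99, 73, 4, 10, 43, 75, 26, 4]
dequeue(): queue = [73, 4, 10, 43, 75, 26, 4]
enqueue(83): queue = [73, 4, 10, 43, 75, 26, 4, 83]

Answer: 73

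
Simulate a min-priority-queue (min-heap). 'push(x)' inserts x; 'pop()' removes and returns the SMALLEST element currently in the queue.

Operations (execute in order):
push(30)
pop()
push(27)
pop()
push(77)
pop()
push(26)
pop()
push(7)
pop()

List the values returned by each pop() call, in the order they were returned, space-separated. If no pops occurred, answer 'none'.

push(30): heap contents = [30]
pop() → 30: heap contents = []
push(27): heap contents = [27]
pop() → 27: heap contents = []
push(77): heap contents = [77]
pop() → 77: heap contents = []
push(26): heap contents = [26]
pop() → 26: heap contents = []
push(7): heap contents = [7]
pop() → 7: heap contents = []

Answer: 30 27 77 26 7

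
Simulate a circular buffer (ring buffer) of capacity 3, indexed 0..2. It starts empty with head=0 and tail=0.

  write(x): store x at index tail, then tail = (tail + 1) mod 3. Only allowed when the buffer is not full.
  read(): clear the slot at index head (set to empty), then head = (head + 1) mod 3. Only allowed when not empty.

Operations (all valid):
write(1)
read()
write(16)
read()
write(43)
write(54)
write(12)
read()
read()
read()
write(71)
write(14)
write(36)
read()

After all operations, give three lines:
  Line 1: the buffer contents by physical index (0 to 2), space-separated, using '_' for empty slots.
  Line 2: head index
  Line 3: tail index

Answer: 14 36 _
0
2

Derivation:
write(1): buf=[1 _ _], head=0, tail=1, size=1
read(): buf=[_ _ _], head=1, tail=1, size=0
write(16): buf=[_ 16 _], head=1, tail=2, size=1
read(): buf=[_ _ _], head=2, tail=2, size=0
write(43): buf=[_ _ 43], head=2, tail=0, size=1
write(54): buf=[54 _ 43], head=2, tail=1, size=2
write(12): buf=[54 12 43], head=2, tail=2, size=3
read(): buf=[54 12 _], head=0, tail=2, size=2
read(): buf=[_ 12 _], head=1, tail=2, size=1
read(): buf=[_ _ _], head=2, tail=2, size=0
write(71): buf=[_ _ 71], head=2, tail=0, size=1
write(14): buf=[14 _ 71], head=2, tail=1, size=2
write(36): buf=[14 36 71], head=2, tail=2, size=3
read(): buf=[14 36 _], head=0, tail=2, size=2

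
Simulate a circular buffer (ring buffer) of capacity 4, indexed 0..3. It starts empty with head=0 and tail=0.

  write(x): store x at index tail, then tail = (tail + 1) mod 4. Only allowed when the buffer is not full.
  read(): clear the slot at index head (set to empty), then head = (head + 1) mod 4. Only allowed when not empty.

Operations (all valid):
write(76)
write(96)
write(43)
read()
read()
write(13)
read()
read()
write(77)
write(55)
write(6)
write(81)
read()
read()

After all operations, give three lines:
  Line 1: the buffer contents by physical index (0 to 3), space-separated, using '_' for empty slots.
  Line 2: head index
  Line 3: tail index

Answer: _ _ 6 81
2
0

Derivation:
write(76): buf=[76 _ _ _], head=0, tail=1, size=1
write(96): buf=[76 96 _ _], head=0, tail=2, size=2
write(43): buf=[76 96 43 _], head=0, tail=3, size=3
read(): buf=[_ 96 43 _], head=1, tail=3, size=2
read(): buf=[_ _ 43 _], head=2, tail=3, size=1
write(13): buf=[_ _ 43 13], head=2, tail=0, size=2
read(): buf=[_ _ _ 13], head=3, tail=0, size=1
read(): buf=[_ _ _ _], head=0, tail=0, size=0
write(77): buf=[77 _ _ _], head=0, tail=1, size=1
write(55): buf=[77 55 _ _], head=0, tail=2, size=2
write(6): buf=[77 55 6 _], head=0, tail=3, size=3
write(81): buf=[77 55 6 81], head=0, tail=0, size=4
read(): buf=[_ 55 6 81], head=1, tail=0, size=3
read(): buf=[_ _ 6 81], head=2, tail=0, size=2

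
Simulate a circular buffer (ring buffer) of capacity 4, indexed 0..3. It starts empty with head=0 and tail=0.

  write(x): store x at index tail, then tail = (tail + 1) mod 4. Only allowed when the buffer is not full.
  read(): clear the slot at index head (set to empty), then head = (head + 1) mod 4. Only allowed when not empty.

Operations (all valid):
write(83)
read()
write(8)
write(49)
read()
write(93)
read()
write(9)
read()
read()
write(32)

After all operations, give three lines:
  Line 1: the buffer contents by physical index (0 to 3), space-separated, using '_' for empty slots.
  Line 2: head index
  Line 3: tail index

write(83): buf=[83 _ _ _], head=0, tail=1, size=1
read(): buf=[_ _ _ _], head=1, tail=1, size=0
write(8): buf=[_ 8 _ _], head=1, tail=2, size=1
write(49): buf=[_ 8 49 _], head=1, tail=3, size=2
read(): buf=[_ _ 49 _], head=2, tail=3, size=1
write(93): buf=[_ _ 49 93], head=2, tail=0, size=2
read(): buf=[_ _ _ 93], head=3, tail=0, size=1
write(9): buf=[9 _ _ 93], head=3, tail=1, size=2
read(): buf=[9 _ _ _], head=0, tail=1, size=1
read(): buf=[_ _ _ _], head=1, tail=1, size=0
write(32): buf=[_ 32 _ _], head=1, tail=2, size=1

Answer: _ 32 _ _
1
2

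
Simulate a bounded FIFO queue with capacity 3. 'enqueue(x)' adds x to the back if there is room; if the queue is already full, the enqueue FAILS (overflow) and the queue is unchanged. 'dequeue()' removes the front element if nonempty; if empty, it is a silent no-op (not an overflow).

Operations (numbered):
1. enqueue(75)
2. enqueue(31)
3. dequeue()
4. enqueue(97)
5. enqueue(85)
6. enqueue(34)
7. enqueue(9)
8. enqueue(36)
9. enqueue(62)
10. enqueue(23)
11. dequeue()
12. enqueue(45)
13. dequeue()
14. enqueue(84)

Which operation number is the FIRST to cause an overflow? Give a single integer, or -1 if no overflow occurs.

1. enqueue(75): size=1
2. enqueue(31): size=2
3. dequeue(): size=1
4. enqueue(97): size=2
5. enqueue(85): size=3
6. enqueue(34): size=3=cap → OVERFLOW (fail)
7. enqueue(9): size=3=cap → OVERFLOW (fail)
8. enqueue(36): size=3=cap → OVERFLOW (fail)
9. enqueue(62): size=3=cap → OVERFLOW (fail)
10. enqueue(23): size=3=cap → OVERFLOW (fail)
11. dequeue(): size=2
12. enqueue(45): size=3
13. dequeue(): size=2
14. enqueue(84): size=3

Answer: 6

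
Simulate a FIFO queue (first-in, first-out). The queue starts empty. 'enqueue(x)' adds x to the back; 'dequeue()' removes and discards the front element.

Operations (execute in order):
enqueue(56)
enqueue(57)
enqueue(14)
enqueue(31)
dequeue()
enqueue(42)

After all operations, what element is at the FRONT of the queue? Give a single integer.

Answer: 57

Derivation:
enqueue(56): queue = [56]
enqueue(57): queue = [56, 57]
enqueue(14): queue = [56, 57, 14]
enqueue(31): queue = [56, 57, 14, 31]
dequeue(): queue = [57, 14, 31]
enqueue(42): queue = [57, 14, 31, 42]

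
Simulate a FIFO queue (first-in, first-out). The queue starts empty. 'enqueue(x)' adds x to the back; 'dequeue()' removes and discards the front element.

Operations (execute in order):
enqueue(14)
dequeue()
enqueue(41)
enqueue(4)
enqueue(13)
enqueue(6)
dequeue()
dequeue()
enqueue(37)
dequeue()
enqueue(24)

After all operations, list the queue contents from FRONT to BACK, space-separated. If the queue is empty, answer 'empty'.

enqueue(14): [14]
dequeue(): []
enqueue(41): [41]
enqueue(4): [41, 4]
enqueue(13): [41, 4, 13]
enqueue(6): [41, 4, 13, 6]
dequeue(): [4, 13, 6]
dequeue(): [13, 6]
enqueue(37): [13, 6, 37]
dequeue(): [6, 37]
enqueue(24): [6, 37, 24]

Answer: 6 37 24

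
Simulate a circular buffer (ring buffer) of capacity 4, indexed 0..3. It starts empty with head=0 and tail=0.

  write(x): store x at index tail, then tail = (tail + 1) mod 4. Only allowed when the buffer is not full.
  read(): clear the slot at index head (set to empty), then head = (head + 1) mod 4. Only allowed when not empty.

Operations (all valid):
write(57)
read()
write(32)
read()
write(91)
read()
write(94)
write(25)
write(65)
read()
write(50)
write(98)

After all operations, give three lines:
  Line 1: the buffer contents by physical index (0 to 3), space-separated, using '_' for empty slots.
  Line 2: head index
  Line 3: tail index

write(57): buf=[57 _ _ _], head=0, tail=1, size=1
read(): buf=[_ _ _ _], head=1, tail=1, size=0
write(32): buf=[_ 32 _ _], head=1, tail=2, size=1
read(): buf=[_ _ _ _], head=2, tail=2, size=0
write(91): buf=[_ _ 91 _], head=2, tail=3, size=1
read(): buf=[_ _ _ _], head=3, tail=3, size=0
write(94): buf=[_ _ _ 94], head=3, tail=0, size=1
write(25): buf=[25 _ _ 94], head=3, tail=1, size=2
write(65): buf=[25 65 _ 94], head=3, tail=2, size=3
read(): buf=[25 65 _ _], head=0, tail=2, size=2
write(50): buf=[25 65 50 _], head=0, tail=3, size=3
write(98): buf=[25 65 50 98], head=0, tail=0, size=4

Answer: 25 65 50 98
0
0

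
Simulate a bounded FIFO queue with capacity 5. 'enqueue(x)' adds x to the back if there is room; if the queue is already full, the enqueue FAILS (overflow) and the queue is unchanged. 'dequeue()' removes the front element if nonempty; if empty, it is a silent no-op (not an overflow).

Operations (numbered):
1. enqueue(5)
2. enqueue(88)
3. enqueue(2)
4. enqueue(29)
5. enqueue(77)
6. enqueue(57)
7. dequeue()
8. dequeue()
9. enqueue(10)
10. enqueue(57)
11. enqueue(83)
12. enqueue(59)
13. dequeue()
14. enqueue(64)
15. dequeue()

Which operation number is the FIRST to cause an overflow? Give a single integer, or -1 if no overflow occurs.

1. enqueue(5): size=1
2. enqueue(88): size=2
3. enqueue(2): size=3
4. enqueue(29): size=4
5. enqueue(77): size=5
6. enqueue(57): size=5=cap → OVERFLOW (fail)
7. dequeue(): size=4
8. dequeue(): size=3
9. enqueue(10): size=4
10. enqueue(57): size=5
11. enqueue(83): size=5=cap → OVERFLOW (fail)
12. enqueue(59): size=5=cap → OVERFLOW (fail)
13. dequeue(): size=4
14. enqueue(64): size=5
15. dequeue(): size=4

Answer: 6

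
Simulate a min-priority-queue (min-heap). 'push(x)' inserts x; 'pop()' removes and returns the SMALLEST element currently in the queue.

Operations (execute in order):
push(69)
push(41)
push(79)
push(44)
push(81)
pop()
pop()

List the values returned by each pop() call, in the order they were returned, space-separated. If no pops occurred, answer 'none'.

push(69): heap contents = [69]
push(41): heap contents = [41, 69]
push(79): heap contents = [41, 69, 79]
push(44): heap contents = [41, 44, 69, 79]
push(81): heap contents = [41, 44, 69, 79, 81]
pop() → 41: heap contents = [44, 69, 79, 81]
pop() → 44: heap contents = [69, 79, 81]

Answer: 41 44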